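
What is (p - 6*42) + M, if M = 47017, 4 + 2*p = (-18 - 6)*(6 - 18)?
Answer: 46907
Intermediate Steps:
p = 142 (p = -2 + ((-18 - 6)*(6 - 18))/2 = -2 + (-24*(-12))/2 = -2 + (½)*288 = -2 + 144 = 142)
(p - 6*42) + M = (142 - 6*42) + 47017 = (142 - 252) + 47017 = -110 + 47017 = 46907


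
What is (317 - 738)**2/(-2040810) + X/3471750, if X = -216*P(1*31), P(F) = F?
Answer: -6988907839/78724245750 ≈ -0.088777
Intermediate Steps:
X = -6696 (X = -216*31 = -6696)
(317 - 738)**2/(-2040810) + X/3471750 = (317 - 738)**2/(-2040810) - 6696/3471750 = (-421)**2*(-1/2040810) - 6696*1/3471750 = 177241*(-1/2040810) - 372/192875 = -177241/2040810 - 372/192875 = -6988907839/78724245750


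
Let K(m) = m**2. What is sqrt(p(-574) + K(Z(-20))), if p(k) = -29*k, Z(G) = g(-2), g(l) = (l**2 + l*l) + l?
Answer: sqrt(16682) ≈ 129.16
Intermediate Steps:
g(l) = l + 2*l**2 (g(l) = (l**2 + l**2) + l = 2*l**2 + l = l + 2*l**2)
Z(G) = 6 (Z(G) = -2*(1 + 2*(-2)) = -2*(1 - 4) = -2*(-3) = 6)
sqrt(p(-574) + K(Z(-20))) = sqrt(-29*(-574) + 6**2) = sqrt(16646 + 36) = sqrt(16682)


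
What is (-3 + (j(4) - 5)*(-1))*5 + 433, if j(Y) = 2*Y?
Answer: 403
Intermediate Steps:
(-3 + (j(4) - 5)*(-1))*5 + 433 = (-3 + (2*4 - 5)*(-1))*5 + 433 = (-3 + (8 - 5)*(-1))*5 + 433 = (-3 + 3*(-1))*5 + 433 = (-3 - 3)*5 + 433 = -6*5 + 433 = -30 + 433 = 403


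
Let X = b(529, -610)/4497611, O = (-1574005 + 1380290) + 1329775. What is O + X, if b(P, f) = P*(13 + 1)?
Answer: 5109555960066/4497611 ≈ 1.1361e+6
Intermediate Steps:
b(P, f) = 14*P (b(P, f) = P*14 = 14*P)
O = 1136060 (O = -193715 + 1329775 = 1136060)
X = 7406/4497611 (X = (14*529)/4497611 = 7406*(1/4497611) = 7406/4497611 ≈ 0.0016467)
O + X = 1136060 + 7406/4497611 = 5109555960066/4497611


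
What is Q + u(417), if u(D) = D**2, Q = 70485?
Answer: 244374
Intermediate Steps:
Q + u(417) = 70485 + 417**2 = 70485 + 173889 = 244374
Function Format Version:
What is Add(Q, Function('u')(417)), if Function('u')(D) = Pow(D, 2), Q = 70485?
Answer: 244374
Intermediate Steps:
Add(Q, Function('u')(417)) = Add(70485, Pow(417, 2)) = Add(70485, 173889) = 244374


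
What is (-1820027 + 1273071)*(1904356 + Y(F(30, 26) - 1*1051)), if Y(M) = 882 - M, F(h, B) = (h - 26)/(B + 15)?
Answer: -42748902269820/41 ≈ -1.0427e+12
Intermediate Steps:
F(h, B) = (-26 + h)/(15 + B)
(-1820027 + 1273071)*(1904356 + Y(F(30, 26) - 1*1051)) = (-1820027 + 1273071)*(1904356 + (882 - ((-26 + 30)/(15 + 26) - 1*1051))) = -546956*(1904356 + (882 - (4/41 - 1051))) = -546956*(1904356 + (882 - 1*(-43087/41))) = -546956*(1904356 + (882 + 43087/41)) = -546956*(1904356 + 79249/41) = -546956*78157845/41 = -42748902269820/41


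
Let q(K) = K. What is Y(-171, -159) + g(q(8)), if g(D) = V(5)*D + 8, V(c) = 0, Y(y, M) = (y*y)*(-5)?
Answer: -146197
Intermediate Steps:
Y(y, M) = -5*y² (Y(y, M) = y²*(-5) = -5*y²)
g(D) = 8 (g(D) = 0*D + 8 = 0 + 8 = 8)
Y(-171, -159) + g(q(8)) = -5*(-171)² + 8 = -5*29241 + 8 = -146205 + 8 = -146197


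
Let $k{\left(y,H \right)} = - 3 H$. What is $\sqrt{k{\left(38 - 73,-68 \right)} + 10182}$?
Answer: $3 \sqrt{1154} \approx 101.91$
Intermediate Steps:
$\sqrt{k{\left(38 - 73,-68 \right)} + 10182} = \sqrt{\left(-3\right) \left(-68\right) + 10182} = \sqrt{204 + 10182} = \sqrt{10386} = 3 \sqrt{1154}$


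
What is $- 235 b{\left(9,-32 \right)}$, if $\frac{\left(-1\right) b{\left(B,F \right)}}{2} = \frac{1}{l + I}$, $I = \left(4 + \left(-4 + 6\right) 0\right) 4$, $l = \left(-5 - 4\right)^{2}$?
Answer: $\frac{470}{97} \approx 4.8454$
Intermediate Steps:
$l = 81$ ($l = \left(-9\right)^{2} = 81$)
$I = 16$ ($I = \left(4 + 2 \cdot 0\right) 4 = \left(4 + 0\right) 4 = 4 \cdot 4 = 16$)
$b{\left(B,F \right)} = - \frac{2}{97}$ ($b{\left(B,F \right)} = - \frac{2}{81 + 16} = - \frac{2}{97}$)
$- 235 b{\left(9,-32 \right)} = \left(-235\right) \left(- \frac{2}{97}\right) = \frac{470}{97}$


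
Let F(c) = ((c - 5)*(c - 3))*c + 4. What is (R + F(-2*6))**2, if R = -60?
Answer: 9709456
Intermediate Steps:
F(c) = 4 + c*(-5 + c)*(-3 + c) (F(c) = ((-5 + c)*(-3 + c))*c + 4 = c*(-5 + c)*(-3 + c) + 4 = 4 + c*(-5 + c)*(-3 + c))
(R + F(-2*6))**2 = (-60 + (4 + (-2*6)**3 - 8*(-2*6)**2 + 15*(-2*6)))**2 = (-60 + (4 + (-12)**3 - 8*(-12)**2 + 15*(-12)))**2 = (-60 + (4 - 1728 - 8*144 - 180))**2 = (-60 + (4 - 1728 - 1152 - 180))**2 = (-60 - 3056)**2 = (-3116)**2 = 9709456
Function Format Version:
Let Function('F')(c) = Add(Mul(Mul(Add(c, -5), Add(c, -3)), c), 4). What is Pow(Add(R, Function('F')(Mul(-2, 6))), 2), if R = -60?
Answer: 9709456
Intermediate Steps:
Function('F')(c) = Add(4, Mul(c, Add(-5, c), Add(-3, c))) (Function('F')(c) = Add(Mul(Mul(Add(-5, c), Add(-3, c)), c), 4) = Add(Mul(c, Add(-5, c), Add(-3, c)), 4) = Add(4, Mul(c, Add(-5, c), Add(-3, c))))
Pow(Add(R, Function('F')(Mul(-2, 6))), 2) = Pow(Add(-60, Add(4, Pow(Mul(-2, 6), 3), Mul(-8, Pow(Mul(-2, 6), 2)), Mul(15, Mul(-2, 6)))), 2) = Pow(Add(-60, Add(4, Pow(-12, 3), Mul(-8, Pow(-12, 2)), Mul(15, -12))), 2) = Pow(Add(-60, Add(4, -1728, Mul(-8, 144), -180)), 2) = Pow(Add(-60, Add(4, -1728, -1152, -180)), 2) = Pow(Add(-60, -3056), 2) = Pow(-3116, 2) = 9709456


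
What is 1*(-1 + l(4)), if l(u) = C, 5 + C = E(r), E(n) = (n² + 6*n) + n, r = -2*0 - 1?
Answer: -12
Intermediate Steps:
r = -1 (r = 0 - 1 = -1)
E(n) = n² + 7*n
C = -11 (C = -5 - (7 - 1) = -5 - 1*6 = -5 - 6 = -11)
l(u) = -11
1*(-1 + l(4)) = 1*(-1 - 11) = 1*(-12) = -12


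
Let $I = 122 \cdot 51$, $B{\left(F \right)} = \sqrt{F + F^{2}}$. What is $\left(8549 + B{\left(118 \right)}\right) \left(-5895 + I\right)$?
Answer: $2795523 + 327 \sqrt{14042} \approx 2.8343 \cdot 10^{6}$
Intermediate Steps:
$I = 6222$
$\left(8549 + B{\left(118 \right)}\right) \left(-5895 + I\right) = \left(8549 + \sqrt{118 \left(1 + 118\right)}\right) \left(-5895 + 6222\right) = \left(8549 + \sqrt{118 \cdot 119}\right) 327 = \left(8549 + \sqrt{14042}\right) 327 = 2795523 + 327 \sqrt{14042}$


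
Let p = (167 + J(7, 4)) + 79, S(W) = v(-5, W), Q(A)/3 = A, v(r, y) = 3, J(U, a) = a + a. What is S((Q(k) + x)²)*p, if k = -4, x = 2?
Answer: 762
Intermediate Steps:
J(U, a) = 2*a
Q(A) = 3*A
S(W) = 3
p = 254 (p = (167 + 2*4) + 79 = (167 + 8) + 79 = 175 + 79 = 254)
S((Q(k) + x)²)*p = 3*254 = 762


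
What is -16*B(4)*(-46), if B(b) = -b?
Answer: -2944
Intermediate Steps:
-16*B(4)*(-46) = -(-16)*4*(-46) = -16*(-4)*(-46) = 64*(-46) = -2944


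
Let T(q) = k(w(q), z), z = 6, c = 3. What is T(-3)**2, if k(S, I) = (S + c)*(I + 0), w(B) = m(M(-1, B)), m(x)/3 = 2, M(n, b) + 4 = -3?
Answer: 2916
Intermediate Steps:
M(n, b) = -7 (M(n, b) = -4 - 3 = -7)
m(x) = 6 (m(x) = 3*2 = 6)
w(B) = 6
k(S, I) = I*(3 + S) (k(S, I) = (S + 3)*(I + 0) = (3 + S)*I = I*(3 + S))
T(q) = 54 (T(q) = 6*(3 + 6) = 6*9 = 54)
T(-3)**2 = 54**2 = 2916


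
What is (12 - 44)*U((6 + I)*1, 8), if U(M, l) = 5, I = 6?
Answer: -160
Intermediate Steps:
(12 - 44)*U((6 + I)*1, 8) = (12 - 44)*5 = -32*5 = -160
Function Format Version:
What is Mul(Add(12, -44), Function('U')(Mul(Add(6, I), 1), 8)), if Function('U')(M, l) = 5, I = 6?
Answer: -160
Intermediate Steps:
Mul(Add(12, -44), Function('U')(Mul(Add(6, I), 1), 8)) = Mul(Add(12, -44), 5) = Mul(-32, 5) = -160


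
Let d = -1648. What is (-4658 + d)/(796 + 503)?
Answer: -2102/433 ≈ -4.8545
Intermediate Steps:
(-4658 + d)/(796 + 503) = (-4658 - 1648)/(796 + 503) = -6306/1299 = -6306*1/1299 = -2102/433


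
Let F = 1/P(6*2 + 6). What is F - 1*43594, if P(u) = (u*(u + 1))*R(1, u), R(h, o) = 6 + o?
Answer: -357819551/8208 ≈ -43594.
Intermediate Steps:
P(u) = u*(1 + u)*(6 + u) (P(u) = (u*(u + 1))*(6 + u) = (u*(1 + u))*(6 + u) = u*(1 + u)*(6 + u))
F = 1/8208 (F = 1/((6*2 + 6)*(1 + (6*2 + 6))*(6 + (6*2 + 6))) = 1/((12 + 6)*(1 + (12 + 6))*(6 + (12 + 6))) = 1/(18*(1 + 18)*(6 + 18)) = 1/(18*19*24) = 1/8208 ≈ 0.00012183)
F - 1*43594 = 1/8208 - 1*43594 = 1/8208 - 43594 = -357819551/8208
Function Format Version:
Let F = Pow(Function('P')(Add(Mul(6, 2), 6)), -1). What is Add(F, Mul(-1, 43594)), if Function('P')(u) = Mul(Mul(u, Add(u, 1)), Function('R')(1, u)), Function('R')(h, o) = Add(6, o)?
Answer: Rational(-357819551, 8208) ≈ -43594.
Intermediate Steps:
Function('P')(u) = Mul(u, Add(1, u), Add(6, u)) (Function('P')(u) = Mul(Mul(u, Add(u, 1)), Add(6, u)) = Mul(Mul(u, Add(1, u)), Add(6, u)) = Mul(u, Add(1, u), Add(6, u)))
F = Rational(1, 8208) (F = Pow(Mul(Add(Mul(6, 2), 6), Add(1, Add(Mul(6, 2), 6)), Add(6, Add(Mul(6, 2), 6))), -1) = Pow(Mul(Add(12, 6), Add(1, Add(12, 6)), Add(6, Add(12, 6))), -1) = Pow(Mul(18, Add(1, 18), Add(6, 18)), -1) = Pow(Mul(18, 19, 24), -1) = Pow(8208, -1) = Rational(1, 8208) ≈ 0.00012183)
Add(F, Mul(-1, 43594)) = Add(Rational(1, 8208), Mul(-1, 43594)) = Add(Rational(1, 8208), -43594) = Rational(-357819551, 8208)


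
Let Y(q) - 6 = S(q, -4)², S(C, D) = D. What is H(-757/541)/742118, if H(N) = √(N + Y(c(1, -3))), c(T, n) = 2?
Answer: √6029445/401485838 ≈ 6.1160e-6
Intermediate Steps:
Y(q) = 22 (Y(q) = 6 + (-4)² = 6 + 16 = 22)
H(N) = √(22 + N) (H(N) = √(N + 22) = √(22 + N))
H(-757/541)/742118 = √(22 - 757/541)/742118 = √(22 - 757*1/541)*(1/742118) = √(22 - 757/541)*(1/742118) = √(11145/541)*(1/742118) = (√6029445/541)*(1/742118) = √6029445/401485838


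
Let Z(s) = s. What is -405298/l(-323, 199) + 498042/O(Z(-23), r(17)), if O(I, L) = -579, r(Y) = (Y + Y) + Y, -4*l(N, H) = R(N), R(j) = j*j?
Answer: -17007184550/20135497 ≈ -844.64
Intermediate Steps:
R(j) = j**2
l(N, H) = -N**2/4
r(Y) = 3*Y (r(Y) = 2*Y + Y = 3*Y)
-405298/l(-323, 199) + 498042/O(Z(-23), r(17)) = -405298/((-1/4*(-323)**2)) + 498042/(-579) = -405298/((-1/4*104329)) + 498042*(-1/579) = -405298/(-104329/4) - 166014/193 = -405298*(-4/104329) - 166014/193 = 1621192/104329 - 166014/193 = -17007184550/20135497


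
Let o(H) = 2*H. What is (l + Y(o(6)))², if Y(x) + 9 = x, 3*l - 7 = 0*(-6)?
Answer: 256/9 ≈ 28.444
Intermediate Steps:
l = 7/3 (l = 7/3 + (0*(-6))/3 = 7/3 + (⅓)*0 = 7/3 + 0 = 7/3 ≈ 2.3333)
Y(x) = -9 + x
(l + Y(o(6)))² = (7/3 + (-9 + 2*6))² = (7/3 + (-9 + 12))² = (7/3 + 3)² = (16/3)² = 256/9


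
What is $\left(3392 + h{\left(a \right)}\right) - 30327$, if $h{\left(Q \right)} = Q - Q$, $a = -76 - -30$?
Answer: $-26935$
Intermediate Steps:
$a = -46$ ($a = -76 + 30 = -46$)
$h{\left(Q \right)} = 0$
$\left(3392 + h{\left(a \right)}\right) - 30327 = \left(3392 + 0\right) - 30327 = 3392 - 30327 = -26935$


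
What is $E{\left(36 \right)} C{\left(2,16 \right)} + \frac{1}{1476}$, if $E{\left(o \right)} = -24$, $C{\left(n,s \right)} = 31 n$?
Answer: $- \frac{2196287}{1476} \approx -1488.0$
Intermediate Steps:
$E{\left(36 \right)} C{\left(2,16 \right)} + \frac{1}{1476} = - 24 \cdot 31 \cdot 2 + \frac{1}{1476} = \left(-24\right) 62 + \frac{1}{1476} = -1488 + \frac{1}{1476} = - \frac{2196287}{1476}$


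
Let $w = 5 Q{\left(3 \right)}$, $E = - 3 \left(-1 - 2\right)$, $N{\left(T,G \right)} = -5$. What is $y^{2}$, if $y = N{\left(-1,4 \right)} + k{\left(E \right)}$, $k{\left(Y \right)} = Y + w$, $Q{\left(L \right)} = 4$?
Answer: $576$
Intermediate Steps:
$E = 9$ ($E = \left(-3\right) \left(-3\right) = 9$)
$w = 20$ ($w = 5 \cdot 4 = 20$)
$k{\left(Y \right)} = 20 + Y$ ($k{\left(Y \right)} = Y + 20 = 20 + Y$)
$y = 24$ ($y = -5 + \left(20 + 9\right) = -5 + 29 = 24$)
$y^{2} = 24^{2} = 576$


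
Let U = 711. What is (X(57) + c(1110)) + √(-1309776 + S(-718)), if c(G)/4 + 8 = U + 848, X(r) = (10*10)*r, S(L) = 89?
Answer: 11904 + I*√1309687 ≈ 11904.0 + 1144.4*I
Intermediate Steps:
X(r) = 100*r
c(G) = 6204 (c(G) = -32 + 4*(711 + 848) = -32 + 4*1559 = -32 + 6236 = 6204)
(X(57) + c(1110)) + √(-1309776 + S(-718)) = (100*57 + 6204) + √(-1309776 + 89) = (5700 + 6204) + √(-1309687) = 11904 + I*√1309687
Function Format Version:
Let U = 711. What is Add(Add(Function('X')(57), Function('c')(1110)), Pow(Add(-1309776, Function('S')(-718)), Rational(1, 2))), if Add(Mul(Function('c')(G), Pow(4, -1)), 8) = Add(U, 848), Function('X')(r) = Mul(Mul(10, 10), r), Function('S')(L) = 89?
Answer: Add(11904, Mul(I, Pow(1309687, Rational(1, 2)))) ≈ Add(11904., Mul(1144.4, I))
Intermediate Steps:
Function('X')(r) = Mul(100, r)
Function('c')(G) = 6204 (Function('c')(G) = Add(-32, Mul(4, Add(711, 848))) = Add(-32, Mul(4, 1559)) = Add(-32, 6236) = 6204)
Add(Add(Function('X')(57), Function('c')(1110)), Pow(Add(-1309776, Function('S')(-718)), Rational(1, 2))) = Add(Add(Mul(100, 57), 6204), Pow(Add(-1309776, 89), Rational(1, 2))) = Add(Add(5700, 6204), Pow(-1309687, Rational(1, 2))) = Add(11904, Mul(I, Pow(1309687, Rational(1, 2))))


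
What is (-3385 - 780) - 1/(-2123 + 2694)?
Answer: -2378216/571 ≈ -4165.0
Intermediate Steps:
(-3385 - 780) - 1/(-2123 + 2694) = -4165 - 1/571 = -2378216/571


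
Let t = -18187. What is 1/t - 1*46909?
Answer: -853133984/18187 ≈ -46909.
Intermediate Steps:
1/t - 1*46909 = 1/(-18187) - 1*46909 = -1/18187 - 46909 = -853133984/18187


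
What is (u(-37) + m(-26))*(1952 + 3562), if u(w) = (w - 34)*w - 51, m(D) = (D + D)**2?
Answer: 29113920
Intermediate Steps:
m(D) = 4*D**2 (m(D) = (2*D)**2 = 4*D**2)
u(w) = -51 + w*(-34 + w) (u(w) = (-34 + w)*w - 51 = w*(-34 + w) - 51 = -51 + w*(-34 + w))
(u(-37) + m(-26))*(1952 + 3562) = ((-51 + (-37)**2 - 34*(-37)) + 4*(-26)**2)*(1952 + 3562) = ((-51 + 1369 + 1258) + 4*676)*5514 = (2576 + 2704)*5514 = 5280*5514 = 29113920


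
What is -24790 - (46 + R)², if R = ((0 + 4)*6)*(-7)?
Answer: -39674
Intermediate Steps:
R = -168 (R = (4*6)*(-7) = 24*(-7) = -168)
-24790 - (46 + R)² = -24790 - (46 - 168)² = -24790 - 1*(-122)² = -24790 - 1*14884 = -24790 - 14884 = -39674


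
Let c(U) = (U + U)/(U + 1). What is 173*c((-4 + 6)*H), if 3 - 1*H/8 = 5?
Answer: 11072/31 ≈ 357.16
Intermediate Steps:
H = -16 (H = 24 - 8*5 = 24 - 40 = -16)
c(U) = 2*U/(1 + U) (c(U) = (2*U)/(1 + U) = 2*U/(1 + U))
173*c((-4 + 6)*H) = 173*(2*((-4 + 6)*(-16))/(1 + (-4 + 6)*(-16))) = 173*(2*(2*(-16))/(1 + 2*(-16))) = 173*(2*(-32)/(1 - 32)) = 173*(2*(-32)/(-31)) = 173*(2*(-32)*(-1/31)) = 173*(64/31) = 11072/31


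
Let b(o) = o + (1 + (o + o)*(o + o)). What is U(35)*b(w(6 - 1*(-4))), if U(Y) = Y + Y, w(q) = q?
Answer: 28770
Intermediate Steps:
b(o) = 1 + o + 4*o**2 (b(o) = o + (1 + (2*o)*(2*o)) = o + (1 + 4*o**2) = 1 + o + 4*o**2)
U(Y) = 2*Y
U(35)*b(w(6 - 1*(-4))) = (2*35)*(1 + (6 - 1*(-4)) + 4*(6 - 1*(-4))**2) = 70*(1 + (6 + 4) + 4*(6 + 4)**2) = 70*(1 + 10 + 4*10**2) = 70*(1 + 10 + 4*100) = 70*(1 + 10 + 400) = 70*411 = 28770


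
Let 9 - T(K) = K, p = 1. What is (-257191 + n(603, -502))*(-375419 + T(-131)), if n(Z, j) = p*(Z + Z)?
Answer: 96065794815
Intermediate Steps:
T(K) = 9 - K
n(Z, j) = 2*Z (n(Z, j) = 1*(Z + Z) = 1*(2*Z) = 2*Z)
(-257191 + n(603, -502))*(-375419 + T(-131)) = (-257191 + 2*603)*(-375419 + (9 - 1*(-131))) = (-257191 + 1206)*(-375419 + (9 + 131)) = -255985*(-375419 + 140) = -255985*(-375279) = 96065794815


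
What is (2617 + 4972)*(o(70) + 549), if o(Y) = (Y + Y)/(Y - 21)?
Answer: 29316307/7 ≈ 4.1880e+6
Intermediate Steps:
o(Y) = 2*Y/(-21 + Y) (o(Y) = (2*Y)/(-21 + Y) = 2*Y/(-21 + Y))
(2617 + 4972)*(o(70) + 549) = (2617 + 4972)*(2*70/(-21 + 70) + 549) = 7589*(2*70/49 + 549) = 7589*(2*70*(1/49) + 549) = 7589*(20/7 + 549) = 7589*(3863/7) = 29316307/7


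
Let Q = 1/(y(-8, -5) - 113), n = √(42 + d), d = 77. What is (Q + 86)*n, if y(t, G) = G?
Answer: 10147*√119/118 ≈ 938.06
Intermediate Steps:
n = √119 (n = √(42 + 77) = √119 ≈ 10.909)
Q = -1/118 (Q = 1/(-5 - 113) = 1/(-118) = -1/118 ≈ -0.0084746)
(Q + 86)*n = (-1/118 + 86)*√119 = 10147*√119/118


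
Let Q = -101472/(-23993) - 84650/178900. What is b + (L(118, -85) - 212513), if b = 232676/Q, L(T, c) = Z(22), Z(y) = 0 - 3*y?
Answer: -48570864155289/322446667 ≈ -1.5063e+5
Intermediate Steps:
Z(y) = -3*y
L(T, c) = -66 (L(T, c) = -3*22 = -66)
Q = 322446667/85846954 (Q = -101472*(-1/23993) - 84650*1/178900 = 101472/23993 - 1693/3578 = 322446667/85846954 ≈ 3.7561)
b = 19974525868904/322446667 (b = 232676/(322446667/85846954) = 232676*(85846954/322446667) = 19974525868904/322446667 ≈ 61947.)
b + (L(118, -85) - 212513) = 19974525868904/322446667 + (-66 - 212513) = 19974525868904/322446667 - 212579 = -48570864155289/322446667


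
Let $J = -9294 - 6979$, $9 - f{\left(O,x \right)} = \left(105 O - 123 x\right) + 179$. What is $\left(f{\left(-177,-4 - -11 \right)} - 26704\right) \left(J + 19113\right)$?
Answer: $-21095520$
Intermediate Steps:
$f{\left(O,x \right)} = -170 - 105 O + 123 x$ ($f{\left(O,x \right)} = 9 - \left(\left(105 O - 123 x\right) + 179\right) = 9 - \left(\left(- 123 x + 105 O\right) + 179\right) = 9 - \left(179 - 123 x + 105 O\right) = -170 - 105 O + 123 x$)
$J = -16273$ ($J = -9294 - 6979 = -16273$)
$\left(f{\left(-177,-4 - -11 \right)} - 26704\right) \left(J + 19113\right) = \left(\left(-170 - -18585 + 123 \left(-4 - -11\right)\right) - 26704\right) \left(-16273 + 19113\right) = \left(\left(-170 + 18585 + 123 \left(-4 + 11\right)\right) - 26704\right) 2840 = \left(\left(-170 + 18585 + 123 \cdot 7\right) - 26704\right) 2840 = \left(\left(-170 + 18585 + 861\right) - 26704\right) 2840 = \left(19276 - 26704\right) 2840 = \left(-7428\right) 2840 = -21095520$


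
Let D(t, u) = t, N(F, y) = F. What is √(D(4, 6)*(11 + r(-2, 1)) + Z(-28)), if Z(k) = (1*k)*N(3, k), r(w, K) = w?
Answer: 4*I*√3 ≈ 6.9282*I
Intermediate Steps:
Z(k) = 3*k (Z(k) = (1*k)*3 = k*3 = 3*k)
√(D(4, 6)*(11 + r(-2, 1)) + Z(-28)) = √(4*(11 - 2) + 3*(-28)) = √(4*9 - 84) = √(36 - 84) = √(-48) = 4*I*√3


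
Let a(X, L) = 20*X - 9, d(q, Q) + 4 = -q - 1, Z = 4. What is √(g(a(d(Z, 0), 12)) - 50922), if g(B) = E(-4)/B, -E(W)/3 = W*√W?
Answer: √(-22456602 - 56*I)/21 ≈ 0.00028136 - 225.66*I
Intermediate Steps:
d(q, Q) = -5 - q (d(q, Q) = -4 + (-q - 1) = -4 + (-1 - q) = -5 - q)
E(W) = -3*W^(3/2) (E(W) = -3*W*√W = -3*W^(3/2))
a(X, L) = -9 + 20*X
g(B) = 24*I/B (g(B) = (-(-24)*I)/B = (24*I)/B = 24*I/B)
√(g(a(d(Z, 0), 12)) - 50922) = √(24*I/(-9 + 20*(-5 - 1*4)) - 50922) = √(24*I/(-9 + 20*(-5 - 4)) - 50922) = √(24*I/(-9 + 20*(-9)) - 50922) = √(24*I/(-9 - 180) - 50922) = √(24*I/(-189) - 50922) = √(24*I*(-1/189) - 50922) = √(-8*I/63 - 50922) = √(-50922 - 8*I/63)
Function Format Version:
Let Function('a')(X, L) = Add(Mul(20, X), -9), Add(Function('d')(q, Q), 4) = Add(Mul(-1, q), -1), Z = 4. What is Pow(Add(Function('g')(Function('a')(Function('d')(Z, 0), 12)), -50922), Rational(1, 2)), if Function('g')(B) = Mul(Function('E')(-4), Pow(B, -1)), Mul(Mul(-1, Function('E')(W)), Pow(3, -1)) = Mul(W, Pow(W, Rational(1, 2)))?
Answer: Mul(Rational(1, 21), Pow(Add(-22456602, Mul(-56, I)), Rational(1, 2))) ≈ Add(0.00028136, Mul(-225.66, I))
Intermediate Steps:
Function('d')(q, Q) = Add(-5, Mul(-1, q)) (Function('d')(q, Q) = Add(-4, Add(Mul(-1, q), -1)) = Add(-4, Add(-1, Mul(-1, q))) = Add(-5, Mul(-1, q)))
Function('E')(W) = Mul(-3, Pow(W, Rational(3, 2))) (Function('E')(W) = Mul(-3, Mul(W, Pow(W, Rational(1, 2)))) = Mul(-3, Pow(W, Rational(3, 2))))
Function('a')(X, L) = Add(-9, Mul(20, X))
Function('g')(B) = Mul(24, I, Pow(B, -1)) (Function('g')(B) = Mul(Mul(-3, Pow(-4, Rational(3, 2))), Pow(B, -1)) = Mul(Mul(-3, Mul(-8, I)), Pow(B, -1)) = Mul(Mul(24, I), Pow(B, -1)) = Mul(24, I, Pow(B, -1)))
Pow(Add(Function('g')(Function('a')(Function('d')(Z, 0), 12)), -50922), Rational(1, 2)) = Pow(Add(Mul(24, I, Pow(Add(-9, Mul(20, Add(-5, Mul(-1, 4)))), -1)), -50922), Rational(1, 2)) = Pow(Add(Mul(24, I, Pow(Add(-9, Mul(20, Add(-5, -4))), -1)), -50922), Rational(1, 2)) = Pow(Add(Mul(24, I, Pow(Add(-9, Mul(20, -9)), -1)), -50922), Rational(1, 2)) = Pow(Add(Mul(24, I, Pow(Add(-9, -180), -1)), -50922), Rational(1, 2)) = Pow(Add(Mul(24, I, Pow(-189, -1)), -50922), Rational(1, 2)) = Pow(Add(Mul(24, I, Rational(-1, 189)), -50922), Rational(1, 2)) = Pow(Add(Mul(Rational(-8, 63), I), -50922), Rational(1, 2)) = Pow(Add(-50922, Mul(Rational(-8, 63), I)), Rational(1, 2))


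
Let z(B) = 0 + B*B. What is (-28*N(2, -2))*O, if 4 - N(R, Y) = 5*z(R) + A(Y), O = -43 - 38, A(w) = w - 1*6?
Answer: -18144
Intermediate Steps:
A(w) = -6 + w (A(w) = w - 6 = -6 + w)
O = -81
z(B) = B**2 (z(B) = 0 + B**2 = B**2)
N(R, Y) = 10 - Y - 5*R**2 (N(R, Y) = 4 - (5*R**2 + (-6 + Y)) = 4 - (-6 + Y + 5*R**2) = 4 + (6 - Y - 5*R**2) = 10 - Y - 5*R**2)
(-28*N(2, -2))*O = -28*(10 - 1*(-2) - 5*2**2)*(-81) = -28*(10 + 2 - 5*4)*(-81) = -28*(10 + 2 - 20)*(-81) = -28*(-8)*(-81) = 224*(-81) = -18144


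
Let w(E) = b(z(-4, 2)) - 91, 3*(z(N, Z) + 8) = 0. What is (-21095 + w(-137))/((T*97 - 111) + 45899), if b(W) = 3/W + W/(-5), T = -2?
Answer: -847391/1823760 ≈ -0.46464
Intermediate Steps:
z(N, Z) = -8 (z(N, Z) = -8 + (⅓)*0 = -8 + 0 = -8)
b(W) = 3/W - W/5 (b(W) = 3/W + W*(-⅕) = 3/W - W/5)
w(E) = -3591/40 (w(E) = (3/(-8) - ⅕*(-8)) - 91 = (3*(-⅛) + 8/5) - 91 = (-3/8 + 8/5) - 91 = 49/40 - 91 = -3591/40)
(-21095 + w(-137))/((T*97 - 111) + 45899) = (-21095 - 3591/40)/((-2*97 - 111) + 45899) = -847391/(40*((-194 - 111) + 45899)) = -847391/(40*(-305 + 45899)) = -847391/40/45594 = -847391/40*1/45594 = -847391/1823760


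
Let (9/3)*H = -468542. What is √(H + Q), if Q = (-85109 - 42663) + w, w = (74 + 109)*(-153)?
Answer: I*√2807565/3 ≈ 558.53*I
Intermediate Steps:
H = -468542/3 (H = (⅓)*(-468542) = -468542/3 ≈ -1.5618e+5)
w = -27999 (w = 183*(-153) = -27999)
Q = -155771 (Q = (-85109 - 42663) - 27999 = -127772 - 27999 = -155771)
√(H + Q) = √(-468542/3 - 155771) = √(-935855/3) = I*√2807565/3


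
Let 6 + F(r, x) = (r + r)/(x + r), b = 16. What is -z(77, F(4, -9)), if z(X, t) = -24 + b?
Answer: 8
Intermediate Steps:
F(r, x) = -6 + 2*r/(r + x) (F(r, x) = -6 + (r + r)/(x + r) = -6 + (2*r)/(r + x) = -6 + 2*r/(r + x))
z(X, t) = -8 (z(X, t) = -24 + 16 = -8)
-z(77, F(4, -9)) = -1*(-8) = 8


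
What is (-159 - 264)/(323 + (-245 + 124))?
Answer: -423/202 ≈ -2.0941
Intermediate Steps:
(-159 - 264)/(323 + (-245 + 124)) = -423/(323 - 121) = -423/202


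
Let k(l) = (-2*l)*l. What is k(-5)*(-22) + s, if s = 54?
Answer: 1154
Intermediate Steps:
k(l) = -2*l²
k(-5)*(-22) + s = -2*(-5)²*(-22) + 54 = -2*25*(-22) + 54 = -50*(-22) + 54 = 1100 + 54 = 1154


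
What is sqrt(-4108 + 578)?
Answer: I*sqrt(3530) ≈ 59.414*I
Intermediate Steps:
sqrt(-4108 + 578) = sqrt(-3530) = I*sqrt(3530)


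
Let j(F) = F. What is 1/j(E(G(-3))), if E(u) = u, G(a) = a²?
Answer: ⅑ ≈ 0.11111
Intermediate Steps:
1/j(E(G(-3))) = 1/((-3)²) = 1/9 = ⅑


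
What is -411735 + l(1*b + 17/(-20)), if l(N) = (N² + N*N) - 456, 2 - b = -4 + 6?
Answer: -82437911/200 ≈ -4.1219e+5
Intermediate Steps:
b = 0 (b = 2 - (-4 + 6) = 2 - 1*2 = 2 - 2 = 0)
l(N) = -456 + 2*N² (l(N) = (N² + N²) - 456 = 2*N² - 456 = -456 + 2*N²)
-411735 + l(1*b + 17/(-20)) = -411735 + (-456 + 2*(1*0 + 17/(-20))²) = -411735 + (-456 + 2*(0 + 17*(-1/20))²) = -411735 + (-456 + 2*(0 - 17/20)²) = -411735 + (-456 + 2*(-17/20)²) = -411735 + (-456 + 2*(289/400)) = -411735 + (-456 + 289/200) = -411735 - 90911/200 = -82437911/200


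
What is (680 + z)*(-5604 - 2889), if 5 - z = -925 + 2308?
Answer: 5928114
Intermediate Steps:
z = -1378 (z = 5 - (-925 + 2308) = 5 - 1*1383 = 5 - 1383 = -1378)
(680 + z)*(-5604 - 2889) = (680 - 1378)*(-5604 - 2889) = -698*(-8493) = 5928114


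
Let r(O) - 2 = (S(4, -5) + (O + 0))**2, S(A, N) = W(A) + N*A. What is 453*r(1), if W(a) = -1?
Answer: 182106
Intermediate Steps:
S(A, N) = -1 + A*N (S(A, N) = -1 + N*A = -1 + A*N)
r(O) = 2 + (-21 + O)**2 (r(O) = 2 + ((-1 + 4*(-5)) + (O + 0))**2 = 2 + ((-1 - 20) + O)**2 = 2 + (-21 + O)**2)
453*r(1) = 453*(2 + (-21 + 1)**2) = 453*(2 + (-20)**2) = 453*(2 + 400) = 453*402 = 182106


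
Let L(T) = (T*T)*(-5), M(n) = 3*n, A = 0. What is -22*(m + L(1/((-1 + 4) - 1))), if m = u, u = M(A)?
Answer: 55/2 ≈ 27.500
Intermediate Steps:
u = 0 (u = 3*0 = 0)
m = 0
L(T) = -5*T**2 (L(T) = T**2*(-5) = -5*T**2)
-22*(m + L(1/((-1 + 4) - 1))) = -22*(0 - 5/((-1 + 4) - 1)**2) = -22*(0 - 5/(3 - 1)**2) = -22*(0 - 5*(1/2)**2) = -22*(0 - 5*1/4) = -22*(0 - 5/4) = -22*(-5/4) = 55/2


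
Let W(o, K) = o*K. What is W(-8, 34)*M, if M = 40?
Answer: -10880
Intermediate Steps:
W(o, K) = K*o
W(-8, 34)*M = (34*(-8))*40 = -272*40 = -10880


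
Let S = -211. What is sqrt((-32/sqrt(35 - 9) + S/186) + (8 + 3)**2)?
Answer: sqrt(700821030 - 7195968*sqrt(26))/2418 ≈ 10.658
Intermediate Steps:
sqrt((-32/sqrt(35 - 9) + S/186) + (8 + 3)**2) = sqrt((-32/sqrt(35 - 9) - 211/186) + (8 + 3)**2) = sqrt((-32*sqrt(26)/26 - 211*1/186) + 11**2) = sqrt((-16*sqrt(26)/13 - 211/186) + 121) = sqrt((-211/186 - 16*sqrt(26)/13) + 121) = sqrt(22295/186 - 16*sqrt(26)/13)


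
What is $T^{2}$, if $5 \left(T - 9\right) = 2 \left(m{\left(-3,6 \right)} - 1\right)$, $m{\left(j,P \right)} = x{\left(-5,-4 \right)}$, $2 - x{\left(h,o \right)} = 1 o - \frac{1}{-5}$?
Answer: $\frac{74529}{625} \approx 119.25$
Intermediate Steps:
$x{\left(h,o \right)} = \frac{9}{5} - o$ ($x{\left(h,o \right)} = 2 - \left(1 o - \frac{1}{-5}\right) = 2 - \left(o - - \frac{1}{5}\right) = 2 - \left(o + \frac{1}{5}\right) = 2 - \left(\frac{1}{5} + o\right) = \frac{9}{5} - o$)
$m{\left(j,P \right)} = \frac{29}{5}$ ($m{\left(j,P \right)} = \frac{9}{5} - -4 = \frac{9}{5} + 4 = \frac{29}{5}$)
$T = \frac{273}{25}$ ($T = 9 + \frac{2 \left(\frac{29}{5} - 1\right)}{5} = 9 + \frac{2 \cdot \frac{24}{5}}{5} = 9 + \frac{1}{5} \cdot \frac{48}{5} = 9 + \frac{48}{25} = \frac{273}{25} \approx 10.92$)
$T^{2} = \left(\frac{273}{25}\right)^{2} = \frac{74529}{625}$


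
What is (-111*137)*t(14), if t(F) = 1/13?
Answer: -15207/13 ≈ -1169.8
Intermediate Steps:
t(F) = 1/13
(-111*137)*t(14) = -111*137*(1/13) = -15207*1/13 = -15207/13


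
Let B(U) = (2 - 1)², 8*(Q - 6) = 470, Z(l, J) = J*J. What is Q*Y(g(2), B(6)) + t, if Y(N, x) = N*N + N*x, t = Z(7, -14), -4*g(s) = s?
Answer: 2877/16 ≈ 179.81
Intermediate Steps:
g(s) = -s/4
Z(l, J) = J²
t = 196 (t = (-14)² = 196)
Q = 259/4 (Q = 6 + (⅛)*470 = 6 + 235/4 = 259/4 ≈ 64.750)
B(U) = 1 (B(U) = 1² = 1)
Y(N, x) = N² + N*x
Q*Y(g(2), B(6)) + t = 259*((-¼*2)*(-¼*2 + 1))/4 + 196 = 259*(-(-½ + 1)/2)/4 + 196 = 259*(-½*½)/4 + 196 = (259/4)*(-¼) + 196 = -259/16 + 196 = 2877/16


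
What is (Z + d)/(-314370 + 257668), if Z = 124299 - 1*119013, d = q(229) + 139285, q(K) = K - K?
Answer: -144571/56702 ≈ -2.5497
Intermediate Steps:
q(K) = 0
d = 139285 (d = 0 + 139285 = 139285)
Z = 5286 (Z = 124299 - 119013 = 5286)
(Z + d)/(-314370 + 257668) = (5286 + 139285)/(-314370 + 257668) = 144571/(-56702) = 144571*(-1/56702) = -144571/56702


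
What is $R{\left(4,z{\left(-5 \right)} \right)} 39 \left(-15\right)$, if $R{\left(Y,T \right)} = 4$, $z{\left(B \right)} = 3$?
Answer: $-2340$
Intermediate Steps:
$R{\left(4,z{\left(-5 \right)} \right)} 39 \left(-15\right) = 4 \cdot 39 \left(-15\right) = 156 \left(-15\right) = -2340$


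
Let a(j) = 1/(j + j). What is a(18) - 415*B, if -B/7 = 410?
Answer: 42877801/36 ≈ 1.1911e+6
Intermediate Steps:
B = -2870 (B = -7*410 = -2870)
a(j) = 1/(2*j)
a(18) - 415*B = (1/2)/18 - 415*(-2870) = (1/2)*(1/18) + 1191050 = 1/36 + 1191050 = 42877801/36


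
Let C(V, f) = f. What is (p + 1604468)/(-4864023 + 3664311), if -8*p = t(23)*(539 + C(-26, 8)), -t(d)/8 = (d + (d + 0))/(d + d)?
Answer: -535005/399904 ≈ -1.3378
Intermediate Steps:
t(d) = -8 (t(d) = -8*(d + (d + 0))/(d + d) = -8*(d + d)/(2*d) = -8*2*d*1/(2*d) = -8*1 = -8)
p = 547 (p = -(-1)*(539 + 8) = -(-1)*547 = -⅛*(-4376) = 547)
(p + 1604468)/(-4864023 + 3664311) = (547 + 1604468)/(-4864023 + 3664311) = 1605015/(-1199712) = 1605015*(-1/1199712) = -535005/399904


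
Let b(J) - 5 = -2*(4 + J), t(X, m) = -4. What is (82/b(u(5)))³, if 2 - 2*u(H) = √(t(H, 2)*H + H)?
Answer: -551368/(5 - I*√15)³ ≈ 861.51 - 2002.0*I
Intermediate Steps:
u(H) = 1 - √3*√(-H)/2 (u(H) = 1 - √(-4*H + H)/2 = 1 - √3*√(-H)/2)
b(J) = -3 - 2*J (b(J) = 5 - 2*(4 + J) = 5 + (-8 - 2*J) = -3 - 2*J)
(82/b(u(5)))³ = (82/(-3 - 2*(1 - √3*√(-1*5)/2)))³ = (82/(-3 - 2*(1 - √3*√(-5)/2)))³ = (82/(-3 - 2*(1 - √3*I*√5/2)))³ = (82/(-3 - 2*(1 - I*√15/2)))³ = (82/(-3 + (-2 + I*√15)))³ = (82/(-5 + I*√15))³ = 551368/(-5 + I*√15)³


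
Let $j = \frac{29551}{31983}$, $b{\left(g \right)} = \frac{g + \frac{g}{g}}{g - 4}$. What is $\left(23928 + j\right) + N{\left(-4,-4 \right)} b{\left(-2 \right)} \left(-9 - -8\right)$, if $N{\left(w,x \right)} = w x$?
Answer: $\frac{255077829}{10661} \approx 23926.0$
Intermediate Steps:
$b{\left(g \right)} = \frac{1 + g}{-4 + g}$ ($b{\left(g \right)} = \frac{g + 1}{-4 + g} = \frac{1 + g}{-4 + g}$)
$j = \frac{29551}{31983}$ ($j = 29551 \cdot \frac{1}{31983} = \frac{29551}{31983} \approx 0.92396$)
$\left(23928 + j\right) + N{\left(-4,-4 \right)} b{\left(-2 \right)} \left(-9 - -8\right) = \left(23928 + \frac{29551}{31983}\right) + \left(-4\right) \left(-4\right) \frac{1 - 2}{-4 - 2} \left(-9 - -8\right) = \frac{765318775}{31983} + 16 \frac{1}{-6} \left(-1\right) \left(-9 + 8\right) = \frac{765318775}{31983} + 16 \left(\left(- \frac{1}{6}\right) \left(-1\right)\right) \left(-1\right) = \frac{765318775}{31983} + 16 \cdot \frac{1}{6} \left(-1\right) = \frac{765318775}{31983} + \frac{8}{3} \left(-1\right) = \frac{765318775}{31983} - \frac{8}{3} = \frac{255077829}{10661}$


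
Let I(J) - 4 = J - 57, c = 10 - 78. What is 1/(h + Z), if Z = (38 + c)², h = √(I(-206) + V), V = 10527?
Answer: 225/199933 - √2567/399866 ≈ 0.00099867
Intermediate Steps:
c = -68
I(J) = -53 + J (I(J) = 4 + (J - 57) = 4 + (-57 + J) = -53 + J)
h = 2*√2567 (h = √((-53 - 206) + 10527) = √(-259 + 10527) = √10268 = 2*√2567 ≈ 101.33)
Z = 900 (Z = (38 - 68)² = (-30)² = 900)
1/(h + Z) = 1/(2*√2567 + 900) = 1/(900 + 2*√2567)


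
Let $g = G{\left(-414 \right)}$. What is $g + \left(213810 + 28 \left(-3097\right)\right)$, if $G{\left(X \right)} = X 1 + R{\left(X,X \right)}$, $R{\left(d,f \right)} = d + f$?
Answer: $125852$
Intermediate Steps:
$G{\left(X \right)} = 3 X$ ($G{\left(X \right)} = X 1 + \left(X + X\right) = X + 2 X = 3 X$)
$g = -1242$ ($g = 3 \left(-414\right) = -1242$)
$g + \left(213810 + 28 \left(-3097\right)\right) = -1242 + \left(213810 + 28 \left(-3097\right)\right) = -1242 + \left(213810 - 86716\right) = -1242 + 127094 = 125852$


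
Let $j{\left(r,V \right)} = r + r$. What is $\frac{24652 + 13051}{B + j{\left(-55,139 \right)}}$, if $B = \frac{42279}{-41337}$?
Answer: $- \frac{519509637}{1529783} \approx -339.6$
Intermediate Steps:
$j{\left(r,V \right)} = 2 r$
$B = - \frac{14093}{13779}$ ($B = 42279 \left(- \frac{1}{41337}\right) = - \frac{14093}{13779} \approx -1.0228$)
$\frac{24652 + 13051}{B + j{\left(-55,139 \right)}} = \frac{24652 + 13051}{- \frac{14093}{13779} + 2 \left(-55\right)} = \frac{37703}{- \frac{14093}{13779} - 110} = \frac{37703}{- \frac{1529783}{13779}} = 37703 \left(- \frac{13779}{1529783}\right) = - \frac{519509637}{1529783}$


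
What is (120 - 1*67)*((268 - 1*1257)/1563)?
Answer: -52417/1563 ≈ -33.536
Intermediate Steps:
(120 - 1*67)*((268 - 1*1257)/1563) = (120 - 67)*((268 - 1257)*(1/1563)) = 53*(-989*1/1563) = 53*(-989/1563) = -52417/1563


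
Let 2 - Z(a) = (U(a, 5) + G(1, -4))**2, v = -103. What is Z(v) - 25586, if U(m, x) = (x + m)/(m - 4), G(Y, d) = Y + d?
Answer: -292960945/11449 ≈ -25588.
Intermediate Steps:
U(m, x) = (m + x)/(-4 + m)
Z(a) = 2 - (-3 + (5 + a)/(-4 + a))**2 (Z(a) = 2 - ((a + 5)/(-4 + a) + (1 - 4))**2 = 2 - ((5 + a)/(-4 + a) - 3)**2 = 2 - (-3 + (5 + a)/(-4 + a))**2)
Z(v) - 25586 = (2 - (-17 + 2*(-103))**2/(-4 - 103)**2) - 25586 = (2 - 1*(-17 - 206)**2/(-107)**2) - 25586 = (2 - 1*(-223)**2*1/11449) - 25586 = (2 - 1*49729*1/11449) - 25586 = (2 - 49729/11449) - 25586 = -26831/11449 - 25586 = -292960945/11449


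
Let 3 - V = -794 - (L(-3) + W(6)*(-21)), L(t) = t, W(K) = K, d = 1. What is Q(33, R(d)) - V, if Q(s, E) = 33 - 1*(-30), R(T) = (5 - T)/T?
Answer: -605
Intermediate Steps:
R(T) = (5 - T)/T
V = 668 (V = 3 - (-794 - (-3 + 6*(-21))) = 3 - (-794 - (-3 - 126)) = 3 - (-794 - 1*(-129)) = 3 - (-794 + 129) = 3 - 1*(-665) = 3 + 665 = 668)
Q(s, E) = 63 (Q(s, E) = 33 + 30 = 63)
Q(33, R(d)) - V = 63 - 1*668 = 63 - 668 = -605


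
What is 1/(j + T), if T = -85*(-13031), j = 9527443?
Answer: 1/10635078 ≈ 9.4028e-8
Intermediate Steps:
T = 1107635
1/(j + T) = 1/(9527443 + 1107635) = 1/10635078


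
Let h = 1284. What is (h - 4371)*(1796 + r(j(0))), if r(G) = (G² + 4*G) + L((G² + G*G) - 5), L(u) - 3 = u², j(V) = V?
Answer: -5630688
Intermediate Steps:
L(u) = 3 + u²
r(G) = 3 + G² + (-5 + 2*G²)² + 4*G (r(G) = (G² + 4*G) + (3 + ((G² + G*G) - 5)²) = (G² + 4*G) + (3 + ((G² + G²) - 5)²) = (G² + 4*G) + (3 + (2*G² - 5)²) = (G² + 4*G) + (3 + (-5 + 2*G²)²) = 3 + G² + (-5 + 2*G²)² + 4*G)
(h - 4371)*(1796 + r(j(0))) = (1284 - 4371)*(1796 + (28 - 19*0² + 4*0 + 4*0⁴)) = -3087*(1796 + (28 - 19*0 + 0 + 4*0)) = -3087*(1796 + (28 + 0 + 0 + 0)) = -3087*(1796 + 28) = -3087*1824 = -5630688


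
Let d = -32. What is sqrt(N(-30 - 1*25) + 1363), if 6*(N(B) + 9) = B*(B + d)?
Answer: sqrt(8606)/2 ≈ 46.384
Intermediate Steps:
N(B) = -9 + B*(-32 + B)/6 (N(B) = -9 + (B*(B - 32))/6 = -9 + (B*(-32 + B))/6 = -9 + B*(-32 + B)/6)
sqrt(N(-30 - 1*25) + 1363) = sqrt((-9 - 16*(-30 - 1*25)/3 + (-30 - 1*25)**2/6) + 1363) = sqrt((-9 - 16*(-30 - 25)/3 + (-30 - 25)**2/6) + 1363) = sqrt((-9 - 16/3*(-55) + (1/6)*(-55)**2) + 1363) = sqrt((-9 + 880/3 + (1/6)*3025) + 1363) = sqrt((-9 + 880/3 + 3025/6) + 1363) = sqrt(1577/2 + 1363) = sqrt(4303/2) = sqrt(8606)/2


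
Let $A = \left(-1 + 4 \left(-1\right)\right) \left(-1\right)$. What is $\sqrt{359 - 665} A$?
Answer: $15 i \sqrt{34} \approx 87.464 i$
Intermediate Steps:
$A = 5$ ($A = \left(-1 - 4\right) \left(-1\right) = \left(-5\right) \left(-1\right) = 5$)
$\sqrt{359 - 665} A = \sqrt{359 - 665} \cdot 5 = \sqrt{-306} \cdot 5 = 3 i \sqrt{34} \cdot 5 = 15 i \sqrt{34}$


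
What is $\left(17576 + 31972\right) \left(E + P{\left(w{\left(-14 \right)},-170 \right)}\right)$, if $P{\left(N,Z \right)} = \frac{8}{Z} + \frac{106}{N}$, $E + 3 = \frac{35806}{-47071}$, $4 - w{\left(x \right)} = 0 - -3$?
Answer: $\frac{20258929135428}{4001035} \approx 5.0634 \cdot 10^{6}$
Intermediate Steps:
$w{\left(x \right)} = 1$ ($w{\left(x \right)} = 4 - \left(0 - -3\right) = 4 - \left(0 + 3\right) = 4 - 3 = 1$)
$E = - \frac{177019}{47071}$ ($E = -3 + \frac{35806}{-47071} = -3 + 35806 \left(- \frac{1}{47071}\right) = -3 - \frac{35806}{47071} = - \frac{177019}{47071} \approx -3.7607$)
$\left(17576 + 31972\right) \left(E + P{\left(w{\left(-14 \right)},-170 \right)}\right) = \left(17576 + 31972\right) \left(- \frac{177019}{47071} + \left(\frac{8}{-170} + \frac{106}{1}\right)\right) = 49548 \left(- \frac{177019}{47071} + \left(8 \left(- \frac{1}{170}\right) + 106 \cdot 1\right)\right) = 49548 \left(- \frac{177019}{47071} + \left(- \frac{4}{85} + 106\right)\right) = 49548 \left(- \frac{177019}{47071} + \frac{9006}{85}\right) = 49548 \cdot \frac{408874811}{4001035} = \frac{20258929135428}{4001035}$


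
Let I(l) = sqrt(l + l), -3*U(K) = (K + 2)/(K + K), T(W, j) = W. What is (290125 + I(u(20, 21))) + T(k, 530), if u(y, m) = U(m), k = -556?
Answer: 289569 + I*sqrt(161)/21 ≈ 2.8957e+5 + 0.60422*I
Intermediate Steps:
U(K) = -(2 + K)/(6*K) (U(K) = -(K + 2)/(3*(K + K)) = -(2 + K)/(3*(2*K)) = -(2 + K)*1/(2*K)/3 = -(2 + K)/(6*K))
u(y, m) = (-2 - m)/(6*m)
I(l) = sqrt(2)*sqrt(l) (I(l) = sqrt(2*l) = sqrt(2)*sqrt(l))
(290125 + I(u(20, 21))) + T(k, 530) = (290125 + sqrt(2)*sqrt((1/6)*(-2 - 1*21)/21)) - 556 = (290125 + sqrt(2)*sqrt((1/6)*(1/21)*(-2 - 21))) - 556 = (290125 + sqrt(2)*sqrt((1/6)*(1/21)*(-23))) - 556 = (290125 + sqrt(2)*sqrt(-23/126)) - 556 = (290125 + sqrt(2)*(I*sqrt(322)/42)) - 556 = (290125 + I*sqrt(161)/21) - 556 = 289569 + I*sqrt(161)/21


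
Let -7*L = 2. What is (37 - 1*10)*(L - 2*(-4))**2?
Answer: 78732/49 ≈ 1606.8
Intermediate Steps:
L = -2/7 (L = -1/7*2 = -2/7 ≈ -0.28571)
(37 - 1*10)*(L - 2*(-4))**2 = (37 - 1*10)*(-2/7 - 2*(-4))**2 = (37 - 10)*(-2/7 + 8)**2 = 27*(54/7)**2 = 27*(2916/49) = 78732/49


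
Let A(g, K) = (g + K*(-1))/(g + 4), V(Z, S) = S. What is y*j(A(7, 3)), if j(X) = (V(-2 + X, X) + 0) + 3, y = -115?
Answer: -4255/11 ≈ -386.82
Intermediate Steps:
A(g, K) = (g - K)/(4 + g)
j(X) = 3 + X (j(X) = (X + 0) + 3 = X + 3 = 3 + X)
y*j(A(7, 3)) = -115*(3 + (7 - 1*3)/(4 + 7)) = -115*(3 + (7 - 3)/11) = -115*(3 + (1/11)*4) = -115*(3 + 4/11) = -115*37/11 = -4255/11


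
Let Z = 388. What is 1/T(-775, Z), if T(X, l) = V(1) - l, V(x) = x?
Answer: -1/387 ≈ -0.0025840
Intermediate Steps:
T(X, l) = 1 - l
1/T(-775, Z) = 1/(1 - 1*388) = 1/(1 - 388) = 1/(-387) = -1/387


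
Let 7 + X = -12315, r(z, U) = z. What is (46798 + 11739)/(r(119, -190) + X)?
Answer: -58537/12203 ≈ -4.7969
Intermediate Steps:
X = -12322 (X = -7 - 12315 = -12322)
(46798 + 11739)/(r(119, -190) + X) = (46798 + 11739)/(119 - 12322) = 58537/(-12203) = 58537*(-1/12203) = -58537/12203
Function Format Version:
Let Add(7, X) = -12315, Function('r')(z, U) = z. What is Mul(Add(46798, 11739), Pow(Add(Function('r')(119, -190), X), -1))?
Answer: Rational(-58537, 12203) ≈ -4.7969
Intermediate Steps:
X = -12322 (X = Add(-7, -12315) = -12322)
Mul(Add(46798, 11739), Pow(Add(Function('r')(119, -190), X), -1)) = Mul(Add(46798, 11739), Pow(Add(119, -12322), -1)) = Mul(58537, Pow(-12203, -1)) = Mul(58537, Rational(-1, 12203)) = Rational(-58537, 12203)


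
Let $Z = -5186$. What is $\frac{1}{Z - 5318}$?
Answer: $- \frac{1}{10504} \approx -9.5202 \cdot 10^{-5}$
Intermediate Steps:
$\frac{1}{Z - 5318} = \frac{1}{-5186 - 5318} = \frac{1}{-10504} = - \frac{1}{10504}$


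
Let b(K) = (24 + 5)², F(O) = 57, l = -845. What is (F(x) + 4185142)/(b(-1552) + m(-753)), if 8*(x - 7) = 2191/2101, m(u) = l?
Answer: -4185199/4 ≈ -1.0463e+6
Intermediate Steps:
m(u) = -845
x = 119847/16808 (x = 7 + (2191/2101)/8 = 7 + (2191*(1/2101))/8 = 7 + (⅛)*(2191/2101) = 7 + 2191/16808 = 119847/16808 ≈ 7.1304)
b(K) = 841 (b(K) = 29² = 841)
(F(x) + 4185142)/(b(-1552) + m(-753)) = (57 + 4185142)/(841 - 845) = 4185199/(-4) = 4185199*(-¼) = -4185199/4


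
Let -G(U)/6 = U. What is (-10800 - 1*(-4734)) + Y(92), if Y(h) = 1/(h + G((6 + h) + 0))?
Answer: -3008737/496 ≈ -6066.0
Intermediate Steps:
G(U) = -6*U
Y(h) = 1/(-36 - 5*h) (Y(h) = 1/(h - 6*((6 + h) + 0)) = 1/(h - 6*(6 + h)) = 1/(h + (-36 - 6*h)) = 1/(-36 - 5*h))
(-10800 - 1*(-4734)) + Y(92) = (-10800 - 1*(-4734)) + 1/(-36 - 5*92) = (-10800 + 4734) + 1/(-36 - 460) = -6066 + 1/(-496) = -6066 - 1/496 = -3008737/496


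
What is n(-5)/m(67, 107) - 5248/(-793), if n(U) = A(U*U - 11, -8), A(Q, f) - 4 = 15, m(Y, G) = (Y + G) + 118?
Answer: 1547483/231556 ≈ 6.6830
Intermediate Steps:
m(Y, G) = 118 + G + Y (m(Y, G) = (G + Y) + 118 = 118 + G + Y)
A(Q, f) = 19 (A(Q, f) = 4 + 15 = 19)
n(U) = 19
n(-5)/m(67, 107) - 5248/(-793) = 19/(118 + 107 + 67) - 5248/(-793) = 19/292 - 5248*(-1/793) = 19*(1/292) + 5248/793 = 19/292 + 5248/793 = 1547483/231556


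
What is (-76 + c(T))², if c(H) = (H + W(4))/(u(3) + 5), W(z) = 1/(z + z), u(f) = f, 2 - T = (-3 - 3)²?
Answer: 26368225/4096 ≈ 6437.6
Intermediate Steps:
T = -34 (T = 2 - (-3 - 3)² = 2 - 1*(-6)² = 2 - 1*36 = 2 - 36 = -34)
W(z) = 1/(2*z)
c(H) = 1/64 + H/8 (c(H) = (H + (½)/4)/(3 + 5) = (H + (½)*(¼))/8 = (H + ⅛)*(⅛) = (⅛ + H)*(⅛) = 1/64 + H/8)
(-76 + c(T))² = (-76 + (1/64 + (⅛)*(-34)))² = (-76 + (1/64 - 17/4))² = (-76 - 271/64)² = (-5135/64)² = 26368225/4096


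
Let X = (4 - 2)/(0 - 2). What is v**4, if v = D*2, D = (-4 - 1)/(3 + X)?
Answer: 625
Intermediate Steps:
X = -1 (X = 2/(-2) = 2*(-1/2) = -1)
D = -5/2 (D = (-4 - 1)/(3 - 1) = -5/2 ≈ -2.5000)
v = -5 (v = -5/2*2 = -5)
v**4 = (-5)**4 = 625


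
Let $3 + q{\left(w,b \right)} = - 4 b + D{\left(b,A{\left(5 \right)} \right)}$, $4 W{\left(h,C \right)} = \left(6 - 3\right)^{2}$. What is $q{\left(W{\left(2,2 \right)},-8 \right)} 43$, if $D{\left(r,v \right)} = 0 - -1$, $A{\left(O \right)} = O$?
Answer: $1290$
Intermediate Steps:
$W{\left(h,C \right)} = \frac{9}{4}$ ($W{\left(h,C \right)} = \frac{\left(6 - 3\right)^{2}}{4} = \frac{3^{2}}{4} = \frac{1}{4} \cdot 9 = \frac{9}{4}$)
$D{\left(r,v \right)} = 1$ ($D{\left(r,v \right)} = 0 + 1 = 1$)
$q{\left(w,b \right)} = -2 - 4 b$ ($q{\left(w,b \right)} = -3 - \left(-1 + 4 b\right) = -2 - 4 b$)
$q{\left(W{\left(2,2 \right)},-8 \right)} 43 = \left(-2 - -32\right) 43 = \left(-2 + 32\right) 43 = 30 \cdot 43 = 1290$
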